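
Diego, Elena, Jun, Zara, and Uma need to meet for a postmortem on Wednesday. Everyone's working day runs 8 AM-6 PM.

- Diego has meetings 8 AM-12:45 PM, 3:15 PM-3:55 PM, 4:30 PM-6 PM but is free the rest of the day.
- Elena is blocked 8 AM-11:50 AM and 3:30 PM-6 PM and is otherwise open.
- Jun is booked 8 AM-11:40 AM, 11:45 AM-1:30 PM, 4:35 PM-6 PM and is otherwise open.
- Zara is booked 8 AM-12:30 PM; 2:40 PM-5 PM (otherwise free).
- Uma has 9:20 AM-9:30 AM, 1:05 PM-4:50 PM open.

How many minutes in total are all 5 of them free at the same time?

70

Diego free: 12:45-15:15, 15:55-16:30 (invert busy blocks within the working day).
Elena free: 11:50-15:30 (invert busy blocks within the working day).
Jun free: 11:40-11:45, 13:30-16:35 (invert busy blocks within the working day).
Zara free: 12:30-14:40, 17:00-18:00 (invert busy blocks within the working day).
Uma free: 09:20-09:30, 13:05-16:50.
Diego ∩ Elena: 12:45-15:15.
Diego ∩ Elena ∩ Jun: 13:30-15:15.
Diego ∩ Elena ∩ Jun ∩ Zara: 13:30-14:40.
Diego ∩ Elena ∩ Jun ∩ Zara ∩ Uma: 13:30-14:40.
Those are the intersection windows.
That's a single block of 70 minutes.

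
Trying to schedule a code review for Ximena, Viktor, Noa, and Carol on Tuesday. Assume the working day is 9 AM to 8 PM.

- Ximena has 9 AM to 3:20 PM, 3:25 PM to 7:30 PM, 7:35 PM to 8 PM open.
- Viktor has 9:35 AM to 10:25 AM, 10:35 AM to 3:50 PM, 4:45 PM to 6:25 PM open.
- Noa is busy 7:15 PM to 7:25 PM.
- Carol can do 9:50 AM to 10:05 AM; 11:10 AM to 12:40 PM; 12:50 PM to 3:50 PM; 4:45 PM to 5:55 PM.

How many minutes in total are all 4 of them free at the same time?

350

Ximena free: 09:00-15:20, 15:25-19:30, 19:35-20:00.
Viktor free: 09:35-10:25, 10:35-15:50, 16:45-18:25.
Noa free: 09:00-19:15, 19:25-20:00 (invert busy blocks within the working day).
Carol free: 09:50-10:05, 11:10-12:40, 12:50-15:50, 16:45-17:55.
Ximena ∩ Viktor: 09:35-10:25, 10:35-15:20, 15:25-15:50, 16:45-18:25.
Ximena ∩ Viktor ∩ Noa: 09:35-10:25, 10:35-15:20, 15:25-15:50, 16:45-18:25.
Ximena ∩ Viktor ∩ Noa ∩ Carol: 09:50-10:05, 11:10-12:40, 12:50-15:20, 15:25-15:50, 16:45-17:55.
So the common availability across everyone is 09:50-10:05, 11:10-12:40, 12:50-15:20, 15:25-15:50, 16:45-17:55.
Summing the common windows: 15 + 90 + 150 + 25 + 70 = 350 minutes.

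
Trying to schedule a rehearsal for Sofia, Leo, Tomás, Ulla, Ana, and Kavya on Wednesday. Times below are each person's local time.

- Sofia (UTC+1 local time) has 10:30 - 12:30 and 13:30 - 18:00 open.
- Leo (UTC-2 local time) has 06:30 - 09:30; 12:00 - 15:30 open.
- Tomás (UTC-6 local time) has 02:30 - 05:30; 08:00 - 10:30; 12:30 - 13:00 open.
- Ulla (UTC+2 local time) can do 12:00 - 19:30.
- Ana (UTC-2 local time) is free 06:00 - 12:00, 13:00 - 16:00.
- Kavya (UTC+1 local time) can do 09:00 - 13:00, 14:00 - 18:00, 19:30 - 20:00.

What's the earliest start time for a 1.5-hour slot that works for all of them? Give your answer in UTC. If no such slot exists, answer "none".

Sofia in UTC: 09:30-11:30, 12:30-17:00 (subtract 1h to convert from UTC+1).
Leo in UTC: 08:30-11:30, 14:00-17:30 (add 2h to convert from UTC-2).
Tomás in UTC: 08:30-11:30, 14:00-16:30, 18:30-19:00 (add 6h to convert from UTC-6).
Ulla in UTC: 10:00-17:30 (subtract 2h to convert from UTC+2).
Ana in UTC: 08:00-14:00, 15:00-18:00 (add 2h to convert from UTC-2).
Kavya in UTC: 08:00-12:00, 13:00-17:00, 18:30-19:00 (subtract 1h to convert from UTC+1).
Sofia ∩ Leo: 09:30-11:30, 14:00-17:00.
Sofia ∩ Leo ∩ Tomás: 09:30-11:30, 14:00-16:30.
Sofia ∩ Leo ∩ Tomás ∩ Ulla: 10:00-11:30, 14:00-16:30.
Sofia ∩ Leo ∩ Tomás ∩ Ulla ∩ Ana: 10:00-11:30, 15:00-16:30.
Sofia ∩ Leo ∩ Tomás ∩ Ulla ∩ Ana ∩ Kavya: 10:00-11:30, 15:00-16:30.
The first common window of at least 90 minutes is 10:00-11:30, so the earliest start is 10:00.

10:00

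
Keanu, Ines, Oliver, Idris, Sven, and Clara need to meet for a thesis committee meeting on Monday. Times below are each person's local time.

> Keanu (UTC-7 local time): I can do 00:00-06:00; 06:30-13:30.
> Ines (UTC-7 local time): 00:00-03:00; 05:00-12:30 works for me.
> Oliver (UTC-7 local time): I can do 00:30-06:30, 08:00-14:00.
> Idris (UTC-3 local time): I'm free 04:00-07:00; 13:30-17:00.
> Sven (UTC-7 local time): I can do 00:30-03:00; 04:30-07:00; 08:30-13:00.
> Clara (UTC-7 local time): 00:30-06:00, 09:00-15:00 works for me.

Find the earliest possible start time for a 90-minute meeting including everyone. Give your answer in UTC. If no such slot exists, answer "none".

Keanu in UTC: 07:00-13:00, 13:30-20:30 (add 7h to convert from UTC-7).
Ines in UTC: 07:00-10:00, 12:00-19:30 (add 7h to convert from UTC-7).
Oliver in UTC: 07:30-13:30, 15:00-21:00 (add 7h to convert from UTC-7).
Idris in UTC: 07:00-10:00, 16:30-20:00 (add 3h to convert from UTC-3).
Sven in UTC: 07:30-10:00, 11:30-14:00, 15:30-20:00 (add 7h to convert from UTC-7).
Clara in UTC: 07:30-13:00, 16:00-22:00 (add 7h to convert from UTC-7).
Keanu ∩ Ines: 07:00-10:00, 12:00-13:00, 13:30-19:30.
Keanu ∩ Ines ∩ Oliver: 07:30-10:00, 12:00-13:00, 15:00-19:30.
Keanu ∩ Ines ∩ Oliver ∩ Idris: 07:30-10:00, 16:30-19:30.
Keanu ∩ Ines ∩ Oliver ∩ Idris ∩ Sven: 07:30-10:00, 16:30-19:30.
Keanu ∩ Ines ∩ Oliver ∩ Idris ∩ Sven ∩ Clara: 07:30-10:00, 16:30-19:30.
The first common window of at least 90 minutes is 07:30-10:00, so the earliest start is 07:30.

07:30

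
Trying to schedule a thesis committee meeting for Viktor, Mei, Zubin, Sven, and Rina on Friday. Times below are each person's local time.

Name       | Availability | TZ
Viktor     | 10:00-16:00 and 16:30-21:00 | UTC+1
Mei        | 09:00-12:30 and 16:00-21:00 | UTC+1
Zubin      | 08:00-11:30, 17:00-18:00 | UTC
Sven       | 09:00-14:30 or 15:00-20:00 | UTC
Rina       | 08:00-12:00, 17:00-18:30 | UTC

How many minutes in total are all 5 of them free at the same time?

210

Viktor in UTC: 09:00-15:00, 15:30-20:00 (subtract 1h to convert from UTC+1).
Mei in UTC: 08:00-11:30, 15:00-20:00 (subtract 1h to convert from UTC+1).
Zubin in UTC: 08:00-11:30, 17:00-18:00.
Sven in UTC: 09:00-14:30, 15:00-20:00.
Rina in UTC: 08:00-12:00, 17:00-18:30.
Viktor ∩ Mei: 09:00-11:30, 15:30-20:00.
Viktor ∩ Mei ∩ Zubin: 09:00-11:30, 17:00-18:00.
Viktor ∩ Mei ∩ Zubin ∩ Sven: 09:00-11:30, 17:00-18:00.
Viktor ∩ Mei ∩ Zubin ∩ Sven ∩ Rina: 09:00-11:30, 17:00-18:00.
Summing the common windows: 150 + 60 = 210 minutes.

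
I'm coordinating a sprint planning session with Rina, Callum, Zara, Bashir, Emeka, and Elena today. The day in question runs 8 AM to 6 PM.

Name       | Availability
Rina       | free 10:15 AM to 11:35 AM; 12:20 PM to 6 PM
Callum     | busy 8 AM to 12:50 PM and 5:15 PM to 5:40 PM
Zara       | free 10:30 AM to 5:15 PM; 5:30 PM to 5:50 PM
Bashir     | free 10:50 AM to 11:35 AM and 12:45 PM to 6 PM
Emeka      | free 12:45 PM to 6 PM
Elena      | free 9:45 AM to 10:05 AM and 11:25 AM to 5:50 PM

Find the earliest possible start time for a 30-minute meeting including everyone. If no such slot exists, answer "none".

Rina free: 10:15-11:35, 12:20-18:00.
Callum free: 12:50-17:15, 17:40-18:00 (invert busy blocks within the working day).
Zara free: 10:30-17:15, 17:30-17:50.
Bashir free: 10:50-11:35, 12:45-18:00.
Emeka free: 12:45-18:00.
Elena free: 09:45-10:05, 11:25-17:50.
Rina ∩ Callum: 12:50-17:15, 17:40-18:00.
Rina ∩ Callum ∩ Zara: 12:50-17:15, 17:40-17:50.
Rina ∩ Callum ∩ Zara ∩ Bashir: 12:50-17:15, 17:40-17:50.
Rina ∩ Callum ∩ Zara ∩ Bashir ∩ Emeka: 12:50-17:15, 17:40-17:50.
Rina ∩ Callum ∩ Zara ∩ Bashir ∩ Emeka ∩ Elena: 12:50-17:15, 17:40-17:50.
The first common window of at least 30 minutes is 12:50-17:15, so the earliest start is 12:50.

12:50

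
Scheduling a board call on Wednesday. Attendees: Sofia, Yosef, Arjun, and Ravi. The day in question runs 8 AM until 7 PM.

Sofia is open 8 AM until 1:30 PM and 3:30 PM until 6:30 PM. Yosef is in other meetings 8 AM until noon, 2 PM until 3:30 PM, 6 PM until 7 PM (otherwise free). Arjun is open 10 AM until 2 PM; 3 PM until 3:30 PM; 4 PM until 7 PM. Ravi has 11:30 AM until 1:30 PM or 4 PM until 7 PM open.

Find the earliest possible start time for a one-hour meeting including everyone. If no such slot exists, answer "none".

Sofia free: 08:00-13:30, 15:30-18:30.
Yosef free: 12:00-14:00, 15:30-18:00 (invert busy blocks within the working day).
Arjun free: 10:00-14:00, 15:00-15:30, 16:00-19:00.
Ravi free: 11:30-13:30, 16:00-19:00.
Sofia ∩ Yosef: 12:00-13:30, 15:30-18:00.
Sofia ∩ Yosef ∩ Arjun: 12:00-13:30, 16:00-18:00.
Sofia ∩ Yosef ∩ Arjun ∩ Ravi: 12:00-13:30, 16:00-18:00.
So the common availability across everyone is 12:00-13:30, 16:00-18:00.
The first common window of at least 60 minutes is 12:00-13:30, so the earliest start is 12:00.

12:00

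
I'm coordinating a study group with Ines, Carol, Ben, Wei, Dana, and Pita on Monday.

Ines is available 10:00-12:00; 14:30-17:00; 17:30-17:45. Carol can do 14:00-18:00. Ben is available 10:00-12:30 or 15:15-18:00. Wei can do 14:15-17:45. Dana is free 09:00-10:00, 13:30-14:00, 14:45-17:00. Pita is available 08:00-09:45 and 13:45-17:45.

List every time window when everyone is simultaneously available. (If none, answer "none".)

15:15-17:00

Ines ∩ Carol: 14:30-17:00, 17:30-17:45.
Ines ∩ Carol ∩ Ben: 15:15-17:00, 17:30-17:45.
Ines ∩ Carol ∩ Ben ∩ Wei: 15:15-17:00, 17:30-17:45.
Ines ∩ Carol ∩ Ben ∩ Wei ∩ Dana: 15:15-17:00.
Ines ∩ Carol ∩ Ben ∩ Wei ∩ Dana ∩ Pita: 15:15-17:00.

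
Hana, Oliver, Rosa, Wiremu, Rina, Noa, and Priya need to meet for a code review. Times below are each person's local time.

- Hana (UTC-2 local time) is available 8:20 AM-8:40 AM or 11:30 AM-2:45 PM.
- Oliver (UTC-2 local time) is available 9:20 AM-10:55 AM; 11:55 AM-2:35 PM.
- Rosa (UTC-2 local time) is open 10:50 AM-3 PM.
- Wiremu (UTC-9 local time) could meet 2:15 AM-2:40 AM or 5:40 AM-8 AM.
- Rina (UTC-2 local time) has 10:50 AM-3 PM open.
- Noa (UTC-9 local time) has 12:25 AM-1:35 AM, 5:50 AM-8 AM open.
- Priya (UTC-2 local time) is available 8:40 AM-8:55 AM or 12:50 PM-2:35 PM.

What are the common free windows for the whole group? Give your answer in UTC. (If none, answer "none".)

14:50-16:35

Hana in UTC: 10:20-10:40, 13:30-16:45 (add 2h to convert from UTC-2).
Oliver in UTC: 11:20-12:55, 13:55-16:35 (add 2h to convert from UTC-2).
Rosa in UTC: 12:50-17:00 (add 2h to convert from UTC-2).
Wiremu in UTC: 11:15-11:40, 14:40-17:00 (add 9h to convert from UTC-9).
Rina in UTC: 12:50-17:00 (add 2h to convert from UTC-2).
Noa in UTC: 09:25-10:35, 14:50-17:00 (add 9h to convert from UTC-9).
Priya in UTC: 10:40-10:55, 14:50-16:35 (add 2h to convert from UTC-2).
Hana ∩ Oliver: 13:55-16:35.
Hana ∩ Oliver ∩ Rosa: 13:55-16:35.
Hana ∩ Oliver ∩ Rosa ∩ Wiremu: 14:40-16:35.
Hana ∩ Oliver ∩ Rosa ∩ Wiremu ∩ Rina: 14:40-16:35.
Hana ∩ Oliver ∩ Rosa ∩ Wiremu ∩ Rina ∩ Noa: 14:50-16:35.
Hana ∩ Oliver ∩ Rosa ∩ Wiremu ∩ Rina ∩ Noa ∩ Priya: 14:50-16:35.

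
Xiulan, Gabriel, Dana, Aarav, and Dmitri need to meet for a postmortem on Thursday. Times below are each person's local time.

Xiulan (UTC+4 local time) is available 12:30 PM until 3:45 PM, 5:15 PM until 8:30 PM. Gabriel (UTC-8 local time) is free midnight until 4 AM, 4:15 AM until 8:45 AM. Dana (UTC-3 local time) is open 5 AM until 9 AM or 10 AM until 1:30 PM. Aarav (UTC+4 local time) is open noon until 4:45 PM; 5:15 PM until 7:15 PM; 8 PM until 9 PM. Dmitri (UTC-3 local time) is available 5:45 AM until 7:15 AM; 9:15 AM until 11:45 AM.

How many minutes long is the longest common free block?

Xiulan in UTC: 08:30-11:45, 13:15-16:30 (subtract 4h to convert from UTC+4).
Gabriel in UTC: 08:00-12:00, 12:15-16:45 (add 8h to convert from UTC-8).
Dana in UTC: 08:00-12:00, 13:00-16:30 (add 3h to convert from UTC-3).
Aarav in UTC: 08:00-12:45, 13:15-15:15, 16:00-17:00 (subtract 4h to convert from UTC+4).
Dmitri in UTC: 08:45-10:15, 12:15-14:45 (add 3h to convert from UTC-3).
Xiulan ∩ Gabriel: 08:30-11:45, 13:15-16:30.
Xiulan ∩ Gabriel ∩ Dana: 08:30-11:45, 13:15-16:30.
Xiulan ∩ Gabriel ∩ Dana ∩ Aarav: 08:30-11:45, 13:15-15:15, 16:00-16:30.
Xiulan ∩ Gabriel ∩ Dana ∩ Aarav ∩ Dmitri: 08:45-10:15, 13:15-14:45.
So the common availability across everyone is 08:45-10:15, 13:15-14:45.
The longest is 08:45-10:15 at 90 minutes.

90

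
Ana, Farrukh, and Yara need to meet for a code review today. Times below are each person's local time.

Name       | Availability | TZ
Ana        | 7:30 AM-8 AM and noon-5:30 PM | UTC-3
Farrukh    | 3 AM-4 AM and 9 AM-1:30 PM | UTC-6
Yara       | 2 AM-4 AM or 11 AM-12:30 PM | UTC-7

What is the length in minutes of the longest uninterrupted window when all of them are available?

90

Ana in UTC: 10:30-11:00, 15:00-20:30 (add 3h to convert from UTC-3).
Farrukh in UTC: 09:00-10:00, 15:00-19:30 (add 6h to convert from UTC-6).
Yara in UTC: 09:00-11:00, 18:00-19:30 (add 7h to convert from UTC-7).
Ana ∩ Farrukh: 15:00-19:30.
Ana ∩ Farrukh ∩ Yara: 18:00-19:30.
The longest is 18:00-19:30 at 90 minutes.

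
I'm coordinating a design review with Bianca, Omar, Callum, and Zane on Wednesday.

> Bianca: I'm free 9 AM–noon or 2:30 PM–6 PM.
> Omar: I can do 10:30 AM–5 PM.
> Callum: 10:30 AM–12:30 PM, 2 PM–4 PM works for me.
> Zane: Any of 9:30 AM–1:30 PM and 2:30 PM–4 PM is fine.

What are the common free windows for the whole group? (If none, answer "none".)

10:30-12:00, 14:30-16:00

Bianca ∩ Omar: 10:30-12:00, 14:30-17:00.
Bianca ∩ Omar ∩ Callum: 10:30-12:00, 14:30-16:00.
Bianca ∩ Omar ∩ Callum ∩ Zane: 10:30-12:00, 14:30-16:00.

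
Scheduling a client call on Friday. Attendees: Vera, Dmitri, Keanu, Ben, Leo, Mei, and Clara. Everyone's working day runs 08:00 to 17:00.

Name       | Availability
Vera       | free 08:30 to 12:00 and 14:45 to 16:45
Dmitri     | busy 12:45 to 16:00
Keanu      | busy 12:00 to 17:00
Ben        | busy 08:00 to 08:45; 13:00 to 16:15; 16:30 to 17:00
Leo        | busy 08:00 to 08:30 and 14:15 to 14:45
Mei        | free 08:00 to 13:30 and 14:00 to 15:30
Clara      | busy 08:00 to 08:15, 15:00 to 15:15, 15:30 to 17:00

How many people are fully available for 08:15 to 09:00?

Vera free: 08:30-12:00, 14:45-16:45.
Dmitri free: 08:00-12:45, 16:00-17:00 (invert busy blocks within the working day).
Keanu free: 08:00-12:00 (invert busy blocks within the working day).
Ben free: 08:45-13:00, 16:15-16:30 (invert busy blocks within the working day).
Leo free: 08:30-14:15, 14:45-17:00 (invert busy blocks within the working day).
Mei free: 08:00-13:30, 14:00-15:30.
Clara free: 08:15-15:00, 15:15-15:30 (invert busy blocks within the working day).
Dmitri, Keanu, Mei, and Clara can make the full 08:15-09:00 slot — that's 4.

4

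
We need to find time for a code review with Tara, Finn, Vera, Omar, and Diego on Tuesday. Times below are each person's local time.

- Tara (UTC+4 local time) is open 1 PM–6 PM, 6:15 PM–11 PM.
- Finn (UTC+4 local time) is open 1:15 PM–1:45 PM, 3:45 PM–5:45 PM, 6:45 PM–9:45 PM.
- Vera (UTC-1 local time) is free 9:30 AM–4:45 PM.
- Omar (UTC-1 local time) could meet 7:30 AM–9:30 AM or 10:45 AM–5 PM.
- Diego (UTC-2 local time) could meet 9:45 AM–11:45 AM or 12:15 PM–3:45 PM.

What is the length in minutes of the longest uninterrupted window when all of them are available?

Tara in UTC: 09:00-14:00, 14:15-19:00 (subtract 4h to convert from UTC+4).
Finn in UTC: 09:15-09:45, 11:45-13:45, 14:45-17:45 (subtract 4h to convert from UTC+4).
Vera in UTC: 10:30-17:45 (add 1h to convert from UTC-1).
Omar in UTC: 08:30-10:30, 11:45-18:00 (add 1h to convert from UTC-1).
Diego in UTC: 11:45-13:45, 14:15-17:45 (add 2h to convert from UTC-2).
Tara ∩ Finn: 09:15-09:45, 11:45-13:45, 14:45-17:45.
Tara ∩ Finn ∩ Vera: 11:45-13:45, 14:45-17:45.
Tara ∩ Finn ∩ Vera ∩ Omar: 11:45-13:45, 14:45-17:45.
Tara ∩ Finn ∩ Vera ∩ Omar ∩ Diego: 11:45-13:45, 14:45-17:45.
The longest is 14:45-17:45 at 180 minutes.

180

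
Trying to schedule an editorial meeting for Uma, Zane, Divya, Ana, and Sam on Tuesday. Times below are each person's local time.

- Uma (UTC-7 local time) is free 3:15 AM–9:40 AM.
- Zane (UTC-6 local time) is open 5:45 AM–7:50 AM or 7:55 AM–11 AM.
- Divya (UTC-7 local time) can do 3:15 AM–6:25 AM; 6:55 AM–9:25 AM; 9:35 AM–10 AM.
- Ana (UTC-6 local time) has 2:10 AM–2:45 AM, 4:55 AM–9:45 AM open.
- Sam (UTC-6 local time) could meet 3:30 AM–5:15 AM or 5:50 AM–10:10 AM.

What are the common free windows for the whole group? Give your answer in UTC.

11:50-13:25, 13:55-15:45

Uma in UTC: 10:15-16:40 (add 7h to convert from UTC-7).
Zane in UTC: 11:45-13:50, 13:55-17:00 (add 6h to convert from UTC-6).
Divya in UTC: 10:15-13:25, 13:55-16:25, 16:35-17:00 (add 7h to convert from UTC-7).
Ana in UTC: 08:10-08:45, 10:55-15:45 (add 6h to convert from UTC-6).
Sam in UTC: 09:30-11:15, 11:50-16:10 (add 6h to convert from UTC-6).
Uma ∩ Zane: 11:45-13:50, 13:55-16:40.
Uma ∩ Zane ∩ Divya: 11:45-13:25, 13:55-16:25, 16:35-16:40.
Uma ∩ Zane ∩ Divya ∩ Ana: 11:45-13:25, 13:55-15:45.
Uma ∩ Zane ∩ Divya ∩ Ana ∩ Sam: 11:50-13:25, 13:55-15:45.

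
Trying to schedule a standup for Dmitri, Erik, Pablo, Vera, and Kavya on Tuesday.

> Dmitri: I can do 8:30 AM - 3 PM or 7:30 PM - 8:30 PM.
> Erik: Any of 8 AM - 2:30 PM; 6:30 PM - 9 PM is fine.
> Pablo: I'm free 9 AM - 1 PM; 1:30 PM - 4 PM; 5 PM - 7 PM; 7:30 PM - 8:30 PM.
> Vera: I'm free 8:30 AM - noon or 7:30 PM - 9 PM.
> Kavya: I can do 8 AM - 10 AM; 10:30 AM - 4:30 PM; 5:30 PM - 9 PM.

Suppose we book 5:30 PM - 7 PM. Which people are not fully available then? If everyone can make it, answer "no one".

Dmitri: not fully free for 17:30-19:00. Erik: not fully free for 17:30-19:00. Pablo: free for 17:30-19:00. Vera: not fully free for 17:30-19:00. Kavya: free for 17:30-19:00.

Dmitri, Erik, Vera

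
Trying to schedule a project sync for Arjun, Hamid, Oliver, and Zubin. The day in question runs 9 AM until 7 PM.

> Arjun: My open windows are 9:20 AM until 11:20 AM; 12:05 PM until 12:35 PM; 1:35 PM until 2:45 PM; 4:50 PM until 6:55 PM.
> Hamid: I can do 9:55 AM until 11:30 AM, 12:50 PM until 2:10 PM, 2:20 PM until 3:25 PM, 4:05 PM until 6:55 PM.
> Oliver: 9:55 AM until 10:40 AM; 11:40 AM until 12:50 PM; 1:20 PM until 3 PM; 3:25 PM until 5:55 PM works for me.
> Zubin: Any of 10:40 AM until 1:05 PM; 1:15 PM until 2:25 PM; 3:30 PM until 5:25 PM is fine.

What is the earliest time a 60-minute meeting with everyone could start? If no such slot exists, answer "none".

Arjun ∩ Hamid: 09:55-11:20, 13:35-14:10, 14:20-14:45, 16:50-18:55.
Arjun ∩ Hamid ∩ Oliver: 09:55-10:40, 13:35-14:10, 14:20-14:45, 16:50-17:55.
Arjun ∩ Hamid ∩ Oliver ∩ Zubin: 13:35-14:10, 14:20-14:25, 16:50-17:25.
So the common availability across everyone is 13:35-14:10, 14:20-14:25, 16:50-17:25.
No common window is at least 60 minutes long.

none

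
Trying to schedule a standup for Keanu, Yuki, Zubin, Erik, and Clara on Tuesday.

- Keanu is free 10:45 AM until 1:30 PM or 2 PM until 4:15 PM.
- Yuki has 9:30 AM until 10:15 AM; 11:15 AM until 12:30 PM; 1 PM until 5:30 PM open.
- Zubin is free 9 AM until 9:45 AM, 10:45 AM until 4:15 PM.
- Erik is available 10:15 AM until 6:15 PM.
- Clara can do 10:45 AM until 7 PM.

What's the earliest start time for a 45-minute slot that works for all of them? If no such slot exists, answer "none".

11:15

Keanu ∩ Yuki: 11:15-12:30, 13:00-13:30, 14:00-16:15.
Keanu ∩ Yuki ∩ Zubin: 11:15-12:30, 13:00-13:30, 14:00-16:15.
Keanu ∩ Yuki ∩ Zubin ∩ Erik: 11:15-12:30, 13:00-13:30, 14:00-16:15.
Keanu ∩ Yuki ∩ Zubin ∩ Erik ∩ Clara: 11:15-12:30, 13:00-13:30, 14:00-16:15.
Those are the intersection windows.
The first common window of at least 45 minutes is 11:15-12:30, so the earliest start is 11:15.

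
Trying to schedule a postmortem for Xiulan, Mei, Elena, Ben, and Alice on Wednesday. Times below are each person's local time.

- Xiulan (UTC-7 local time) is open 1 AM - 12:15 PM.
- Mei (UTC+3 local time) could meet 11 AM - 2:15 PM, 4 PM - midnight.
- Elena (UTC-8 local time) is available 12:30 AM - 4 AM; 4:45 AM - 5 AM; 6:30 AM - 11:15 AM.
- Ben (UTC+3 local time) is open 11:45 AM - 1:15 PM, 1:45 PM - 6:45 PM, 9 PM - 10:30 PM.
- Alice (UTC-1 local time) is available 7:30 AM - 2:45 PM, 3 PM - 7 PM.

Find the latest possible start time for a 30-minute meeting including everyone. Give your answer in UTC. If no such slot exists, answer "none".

Xiulan in UTC: 08:00-19:15 (add 7h to convert from UTC-7).
Mei in UTC: 08:00-11:15, 13:00-21:00 (subtract 3h to convert from UTC+3).
Elena in UTC: 08:30-12:00, 12:45-13:00, 14:30-19:15 (add 8h to convert from UTC-8).
Ben in UTC: 08:45-10:15, 10:45-15:45, 18:00-19:30 (subtract 3h to convert from UTC+3).
Alice in UTC: 08:30-15:45, 16:00-20:00 (add 1h to convert from UTC-1).
Xiulan ∩ Mei: 08:00-11:15, 13:00-19:15.
Xiulan ∩ Mei ∩ Elena: 08:30-11:15, 14:30-19:15.
Xiulan ∩ Mei ∩ Elena ∩ Ben: 08:45-10:15, 10:45-11:15, 14:30-15:45, 18:00-19:15.
Xiulan ∩ Mei ∩ Elena ∩ Ben ∩ Alice: 08:45-10:15, 10:45-11:15, 14:30-15:45, 18:00-19:15.
The last common window of at least 30 minutes is 18:00-19:15; a 30-minute meeting can start as late as 18:45 and still end by 19:15.

18:45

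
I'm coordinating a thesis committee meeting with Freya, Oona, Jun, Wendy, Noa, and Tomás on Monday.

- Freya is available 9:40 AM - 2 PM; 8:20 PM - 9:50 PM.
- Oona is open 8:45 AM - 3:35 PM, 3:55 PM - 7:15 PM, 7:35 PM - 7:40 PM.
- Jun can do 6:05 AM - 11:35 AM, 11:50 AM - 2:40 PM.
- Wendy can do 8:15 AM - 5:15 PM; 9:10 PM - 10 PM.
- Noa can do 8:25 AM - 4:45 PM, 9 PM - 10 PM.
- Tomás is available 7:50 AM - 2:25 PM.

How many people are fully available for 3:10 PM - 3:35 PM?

Oona, Wendy, and Noa can make the full 15:10-15:35 slot — that's 3.

3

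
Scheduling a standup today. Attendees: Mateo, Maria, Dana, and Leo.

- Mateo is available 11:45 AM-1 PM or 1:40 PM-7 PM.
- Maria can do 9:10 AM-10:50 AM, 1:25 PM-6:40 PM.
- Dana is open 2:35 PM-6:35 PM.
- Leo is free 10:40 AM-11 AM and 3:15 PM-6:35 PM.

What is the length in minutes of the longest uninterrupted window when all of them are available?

200

Mateo ∩ Maria: 13:40-18:40.
Mateo ∩ Maria ∩ Dana: 14:35-18:35.
Mateo ∩ Maria ∩ Dana ∩ Leo: 15:15-18:35.
Those are the intersection windows.
The longest is 15:15-18:35 at 200 minutes.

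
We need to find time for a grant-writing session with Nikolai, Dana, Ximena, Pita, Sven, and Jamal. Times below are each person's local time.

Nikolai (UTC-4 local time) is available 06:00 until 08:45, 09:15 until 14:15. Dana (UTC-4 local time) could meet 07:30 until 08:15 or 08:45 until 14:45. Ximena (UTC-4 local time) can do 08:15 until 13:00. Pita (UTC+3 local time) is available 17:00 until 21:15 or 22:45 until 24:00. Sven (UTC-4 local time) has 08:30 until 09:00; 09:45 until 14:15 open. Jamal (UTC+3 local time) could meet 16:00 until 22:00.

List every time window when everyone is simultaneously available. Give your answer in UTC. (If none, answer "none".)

14:00-17:00

Nikolai in UTC: 10:00-12:45, 13:15-18:15 (add 4h to convert from UTC-4).
Dana in UTC: 11:30-12:15, 12:45-18:45 (add 4h to convert from UTC-4).
Ximena in UTC: 12:15-17:00 (add 4h to convert from UTC-4).
Pita in UTC: 14:00-18:15, 19:45-21:00 (subtract 3h to convert from UTC+3).
Sven in UTC: 12:30-13:00, 13:45-18:15 (add 4h to convert from UTC-4).
Jamal in UTC: 13:00-19:00 (subtract 3h to convert from UTC+3).
Nikolai ∩ Dana: 11:30-12:15, 13:15-18:15.
Nikolai ∩ Dana ∩ Ximena: 13:15-17:00.
Nikolai ∩ Dana ∩ Ximena ∩ Pita: 14:00-17:00.
Nikolai ∩ Dana ∩ Ximena ∩ Pita ∩ Sven: 14:00-17:00.
Nikolai ∩ Dana ∩ Ximena ∩ Pita ∩ Sven ∩ Jamal: 14:00-17:00.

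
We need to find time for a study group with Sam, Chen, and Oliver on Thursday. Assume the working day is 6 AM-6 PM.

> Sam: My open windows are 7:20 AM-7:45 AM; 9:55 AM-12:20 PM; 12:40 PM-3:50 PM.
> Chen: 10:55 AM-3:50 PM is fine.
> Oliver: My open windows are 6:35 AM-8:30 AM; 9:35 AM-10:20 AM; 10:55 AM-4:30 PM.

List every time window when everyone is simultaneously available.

Sam ∩ Chen: 10:55-12:20, 12:40-15:50.
Sam ∩ Chen ∩ Oliver: 10:55-12:20, 12:40-15:50.

10:55-12:20, 12:40-15:50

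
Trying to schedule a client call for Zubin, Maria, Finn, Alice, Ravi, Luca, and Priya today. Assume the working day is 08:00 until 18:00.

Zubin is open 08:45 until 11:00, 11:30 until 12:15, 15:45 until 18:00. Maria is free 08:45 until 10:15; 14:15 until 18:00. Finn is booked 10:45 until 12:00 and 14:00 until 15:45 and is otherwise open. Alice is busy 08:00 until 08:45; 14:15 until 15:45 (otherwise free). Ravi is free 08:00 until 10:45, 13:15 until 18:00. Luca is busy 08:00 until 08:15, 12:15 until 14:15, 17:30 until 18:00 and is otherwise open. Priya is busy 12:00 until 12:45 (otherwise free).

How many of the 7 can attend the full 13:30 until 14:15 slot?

3

Zubin free: 08:45-11:00, 11:30-12:15, 15:45-18:00.
Maria free: 08:45-10:15, 14:15-18:00.
Finn free: 08:00-10:45, 12:00-14:00, 15:45-18:00 (invert busy blocks within the working day).
Alice free: 08:45-14:15, 15:45-18:00 (invert busy blocks within the working day).
Ravi free: 08:00-10:45, 13:15-18:00.
Luca free: 08:15-12:15, 14:15-17:30 (invert busy blocks within the working day).
Priya free: 08:00-12:00, 12:45-18:00 (invert busy blocks within the working day).
Alice, Ravi, and Priya can make the full 13:30-14:15 slot — that's 3.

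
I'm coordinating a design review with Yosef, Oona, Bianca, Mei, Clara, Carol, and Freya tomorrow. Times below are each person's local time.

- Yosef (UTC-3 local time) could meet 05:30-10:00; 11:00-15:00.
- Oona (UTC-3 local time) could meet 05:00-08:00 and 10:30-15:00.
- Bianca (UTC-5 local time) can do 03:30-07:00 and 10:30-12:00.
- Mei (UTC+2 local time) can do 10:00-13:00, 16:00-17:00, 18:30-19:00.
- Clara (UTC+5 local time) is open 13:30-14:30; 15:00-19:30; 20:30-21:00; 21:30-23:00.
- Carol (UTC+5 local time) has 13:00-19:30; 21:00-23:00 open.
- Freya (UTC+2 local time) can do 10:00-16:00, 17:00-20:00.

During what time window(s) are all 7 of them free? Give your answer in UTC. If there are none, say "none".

Yosef in UTC: 08:30-13:00, 14:00-18:00 (add 3h to convert from UTC-3).
Oona in UTC: 08:00-11:00, 13:30-18:00 (add 3h to convert from UTC-3).
Bianca in UTC: 08:30-12:00, 15:30-17:00 (add 5h to convert from UTC-5).
Mei in UTC: 08:00-11:00, 14:00-15:00, 16:30-17:00 (subtract 2h to convert from UTC+2).
Clara in UTC: 08:30-09:30, 10:00-14:30, 15:30-16:00, 16:30-18:00 (subtract 5h to convert from UTC+5).
Carol in UTC: 08:00-14:30, 16:00-18:00 (subtract 5h to convert from UTC+5).
Freya in UTC: 08:00-14:00, 15:00-18:00 (subtract 2h to convert from UTC+2).
Yosef ∩ Oona: 08:30-11:00, 14:00-18:00.
Yosef ∩ Oona ∩ Bianca: 08:30-11:00, 15:30-17:00.
Yosef ∩ Oona ∩ Bianca ∩ Mei: 08:30-11:00, 16:30-17:00.
Yosef ∩ Oona ∩ Bianca ∩ Mei ∩ Clara: 08:30-09:30, 10:00-11:00, 16:30-17:00.
Yosef ∩ Oona ∩ Bianca ∩ Mei ∩ Clara ∩ Carol: 08:30-09:30, 10:00-11:00, 16:30-17:00.
Yosef ∩ Oona ∩ Bianca ∩ Mei ∩ Clara ∩ Carol ∩ Freya: 08:30-09:30, 10:00-11:00, 16:30-17:00.

08:30-09:30, 10:00-11:00, 16:30-17:00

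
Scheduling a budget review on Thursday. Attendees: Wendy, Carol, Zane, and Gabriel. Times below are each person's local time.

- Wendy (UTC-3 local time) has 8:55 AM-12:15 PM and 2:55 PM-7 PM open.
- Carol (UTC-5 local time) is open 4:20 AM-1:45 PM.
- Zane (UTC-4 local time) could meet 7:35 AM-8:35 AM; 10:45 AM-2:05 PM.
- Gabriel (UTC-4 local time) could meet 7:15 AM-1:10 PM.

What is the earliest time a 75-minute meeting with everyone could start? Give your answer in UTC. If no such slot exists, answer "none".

Wendy in UTC: 11:55-15:15, 17:55-22:00 (add 3h to convert from UTC-3).
Carol in UTC: 09:20-18:45 (add 5h to convert from UTC-5).
Zane in UTC: 11:35-12:35, 14:45-18:05 (add 4h to convert from UTC-4).
Gabriel in UTC: 11:15-17:10 (add 4h to convert from UTC-4).
Wendy ∩ Carol: 11:55-15:15, 17:55-18:45.
Wendy ∩ Carol ∩ Zane: 11:55-12:35, 14:45-15:15, 17:55-18:05.
Wendy ∩ Carol ∩ Zane ∩ Gabriel: 11:55-12:35, 14:45-15:15.
No common window is at least 75 minutes long.

none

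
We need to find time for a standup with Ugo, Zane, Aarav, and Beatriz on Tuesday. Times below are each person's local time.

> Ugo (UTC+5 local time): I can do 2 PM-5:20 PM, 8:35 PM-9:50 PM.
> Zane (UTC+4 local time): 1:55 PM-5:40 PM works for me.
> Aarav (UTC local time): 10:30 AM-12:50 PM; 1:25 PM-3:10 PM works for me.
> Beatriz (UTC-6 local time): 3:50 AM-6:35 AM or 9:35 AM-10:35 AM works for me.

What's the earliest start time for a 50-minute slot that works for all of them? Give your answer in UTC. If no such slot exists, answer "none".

10:30

Ugo in UTC: 09:00-12:20, 15:35-16:50 (subtract 5h to convert from UTC+5).
Zane in UTC: 09:55-13:40 (subtract 4h to convert from UTC+4).
Aarav in UTC: 10:30-12:50, 13:25-15:10.
Beatriz in UTC: 09:50-12:35, 15:35-16:35 (add 6h to convert from UTC-6).
Ugo ∩ Zane: 09:55-12:20.
Ugo ∩ Zane ∩ Aarav: 10:30-12:20.
Ugo ∩ Zane ∩ Aarav ∩ Beatriz: 10:30-12:20.
The first common window of at least 50 minutes is 10:30-12:20, so the earliest start is 10:30.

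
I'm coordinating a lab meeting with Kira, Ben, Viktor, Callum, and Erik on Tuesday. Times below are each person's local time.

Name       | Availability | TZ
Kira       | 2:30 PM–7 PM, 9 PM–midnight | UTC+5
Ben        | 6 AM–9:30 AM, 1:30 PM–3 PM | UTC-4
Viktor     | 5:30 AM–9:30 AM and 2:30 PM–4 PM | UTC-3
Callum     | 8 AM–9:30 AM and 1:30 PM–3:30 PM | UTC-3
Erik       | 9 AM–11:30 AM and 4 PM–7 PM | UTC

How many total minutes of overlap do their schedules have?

90

Kira in UTC: 09:30-14:00, 16:00-19:00 (subtract 5h to convert from UTC+5).
Ben in UTC: 10:00-13:30, 17:30-19:00 (add 4h to convert from UTC-4).
Viktor in UTC: 08:30-12:30, 17:30-19:00 (add 3h to convert from UTC-3).
Callum in UTC: 11:00-12:30, 16:30-18:30 (add 3h to convert from UTC-3).
Erik in UTC: 09:00-11:30, 16:00-19:00.
Kira ∩ Ben: 10:00-13:30, 17:30-19:00.
Kira ∩ Ben ∩ Viktor: 10:00-12:30, 17:30-19:00.
Kira ∩ Ben ∩ Viktor ∩ Callum: 11:00-12:30, 17:30-18:30.
Kira ∩ Ben ∩ Viktor ∩ Callum ∩ Erik: 11:00-11:30, 17:30-18:30.
Summing the common windows: 30 + 60 = 90 minutes.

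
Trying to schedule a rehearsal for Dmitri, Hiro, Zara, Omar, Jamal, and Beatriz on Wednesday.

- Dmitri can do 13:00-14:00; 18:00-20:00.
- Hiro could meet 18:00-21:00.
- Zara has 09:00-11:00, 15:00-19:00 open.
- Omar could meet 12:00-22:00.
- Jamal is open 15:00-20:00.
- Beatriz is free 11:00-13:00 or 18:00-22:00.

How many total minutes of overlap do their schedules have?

60

Dmitri ∩ Hiro: 18:00-20:00.
Dmitri ∩ Hiro ∩ Zara: 18:00-19:00.
Dmitri ∩ Hiro ∩ Zara ∩ Omar: 18:00-19:00.
Dmitri ∩ Hiro ∩ Zara ∩ Omar ∩ Jamal: 18:00-19:00.
Dmitri ∩ Hiro ∩ Zara ∩ Omar ∩ Jamal ∩ Beatriz: 18:00-19:00.
That's a single block of 60 minutes.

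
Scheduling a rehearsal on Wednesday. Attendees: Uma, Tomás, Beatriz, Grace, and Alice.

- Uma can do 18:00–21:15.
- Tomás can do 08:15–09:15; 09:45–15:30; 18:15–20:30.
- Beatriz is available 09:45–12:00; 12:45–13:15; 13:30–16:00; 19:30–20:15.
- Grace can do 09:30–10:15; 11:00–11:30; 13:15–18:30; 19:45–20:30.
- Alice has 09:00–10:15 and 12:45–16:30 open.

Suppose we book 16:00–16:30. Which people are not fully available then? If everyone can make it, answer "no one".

Uma: not fully free for 16:00-16:30. Tomás: not fully free for 16:00-16:30. Beatriz: not fully free for 16:00-16:30. Grace: free for 16:00-16:30. Alice: free for 16:00-16:30.

Beatriz, Tomás, Uma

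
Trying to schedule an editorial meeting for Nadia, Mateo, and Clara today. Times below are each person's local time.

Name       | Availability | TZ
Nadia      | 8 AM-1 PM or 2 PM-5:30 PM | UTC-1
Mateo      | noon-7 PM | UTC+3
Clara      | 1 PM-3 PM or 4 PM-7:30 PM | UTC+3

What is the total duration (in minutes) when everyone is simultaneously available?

240

Nadia in UTC: 09:00-14:00, 15:00-18:30 (add 1h to convert from UTC-1).
Mateo in UTC: 09:00-16:00 (subtract 3h to convert from UTC+3).
Clara in UTC: 10:00-12:00, 13:00-16:30 (subtract 3h to convert from UTC+3).
Nadia ∩ Mateo: 09:00-14:00, 15:00-16:00.
Nadia ∩ Mateo ∩ Clara: 10:00-12:00, 13:00-14:00, 15:00-16:00.
Summing the common windows: 120 + 60 + 60 = 240 minutes.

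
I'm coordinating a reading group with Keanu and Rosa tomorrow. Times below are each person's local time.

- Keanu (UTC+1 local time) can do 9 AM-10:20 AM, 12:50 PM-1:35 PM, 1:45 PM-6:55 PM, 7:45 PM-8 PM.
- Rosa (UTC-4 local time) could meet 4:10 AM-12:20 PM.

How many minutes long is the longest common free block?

215

Keanu in UTC: 08:00-09:20, 11:50-12:35, 12:45-17:55, 18:45-19:00 (subtract 1h to convert from UTC+1).
Rosa in UTC: 08:10-16:20 (add 4h to convert from UTC-4).
Keanu ∩ Rosa: 08:10-09:20, 11:50-12:35, 12:45-16:20.
Those are the intersection windows.
The longest is 12:45-16:20 at 215 minutes.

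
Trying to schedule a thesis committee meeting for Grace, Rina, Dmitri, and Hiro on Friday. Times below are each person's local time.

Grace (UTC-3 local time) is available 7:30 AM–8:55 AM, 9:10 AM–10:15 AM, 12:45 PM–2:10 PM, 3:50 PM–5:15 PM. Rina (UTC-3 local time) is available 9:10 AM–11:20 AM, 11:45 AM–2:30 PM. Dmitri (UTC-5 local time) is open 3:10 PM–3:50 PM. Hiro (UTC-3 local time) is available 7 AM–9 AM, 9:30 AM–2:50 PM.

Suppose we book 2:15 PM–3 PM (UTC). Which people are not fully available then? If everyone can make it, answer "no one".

Grace in UTC: 10:30-11:55, 12:10-13:15, 15:45-17:10, 18:50-20:15 (add 3h to convert from UTC-3).
Rina in UTC: 12:10-14:20, 14:45-17:30 (add 3h to convert from UTC-3).
Dmitri in UTC: 20:10-20:50 (add 5h to convert from UTC-5).
Hiro in UTC: 10:00-12:00, 12:30-17:50 (add 3h to convert from UTC-3).
Grace: not fully free for 14:15-15:00. Rina: not fully free for 14:15-15:00. Dmitri: not fully free for 14:15-15:00. Hiro: free for 14:15-15:00.

Dmitri, Grace, Rina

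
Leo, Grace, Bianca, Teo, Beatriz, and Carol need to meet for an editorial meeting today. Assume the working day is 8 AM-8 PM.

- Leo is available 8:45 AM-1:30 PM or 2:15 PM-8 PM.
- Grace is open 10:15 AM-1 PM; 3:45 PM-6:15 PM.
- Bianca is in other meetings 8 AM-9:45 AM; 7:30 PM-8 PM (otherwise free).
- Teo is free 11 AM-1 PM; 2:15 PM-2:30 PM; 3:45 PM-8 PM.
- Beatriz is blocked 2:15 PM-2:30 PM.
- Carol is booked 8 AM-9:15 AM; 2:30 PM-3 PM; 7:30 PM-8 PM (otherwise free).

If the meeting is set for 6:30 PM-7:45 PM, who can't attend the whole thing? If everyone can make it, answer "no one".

Leo free: 08:45-13:30, 14:15-20:00.
Grace free: 10:15-13:00, 15:45-18:15.
Bianca free: 09:45-19:30 (invert busy blocks within the working day).
Teo free: 11:00-13:00, 14:15-14:30, 15:45-20:00.
Beatriz free: 08:00-14:15, 14:30-20:00 (invert busy blocks within the working day).
Carol free: 09:15-14:30, 15:00-19:30 (invert busy blocks within the working day).
Leo: free for 18:30-19:45. Grace: not fully free for 18:30-19:45. Bianca: not fully free for 18:30-19:45. Teo: free for 18:30-19:45. Beatriz: free for 18:30-19:45. Carol: not fully free for 18:30-19:45.

Bianca, Carol, Grace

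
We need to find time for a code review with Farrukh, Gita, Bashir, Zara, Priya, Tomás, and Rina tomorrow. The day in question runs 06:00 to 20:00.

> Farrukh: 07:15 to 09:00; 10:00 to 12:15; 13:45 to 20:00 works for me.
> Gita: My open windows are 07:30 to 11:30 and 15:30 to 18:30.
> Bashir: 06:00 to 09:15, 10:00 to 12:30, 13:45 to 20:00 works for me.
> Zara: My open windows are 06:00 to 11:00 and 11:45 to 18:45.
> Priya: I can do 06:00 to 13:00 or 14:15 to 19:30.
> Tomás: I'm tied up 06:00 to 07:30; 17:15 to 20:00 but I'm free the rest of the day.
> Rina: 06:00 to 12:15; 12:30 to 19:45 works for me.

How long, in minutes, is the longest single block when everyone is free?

105

Farrukh free: 07:15-09:00, 10:00-12:15, 13:45-20:00.
Gita free: 07:30-11:30, 15:30-18:30.
Bashir free: 06:00-09:15, 10:00-12:30, 13:45-20:00.
Zara free: 06:00-11:00, 11:45-18:45.
Priya free: 06:00-13:00, 14:15-19:30.
Tomás free: 07:30-17:15 (invert busy blocks within the working day).
Rina free: 06:00-12:15, 12:30-19:45.
Farrukh ∩ Gita: 07:30-09:00, 10:00-11:30, 15:30-18:30.
Farrukh ∩ Gita ∩ Bashir: 07:30-09:00, 10:00-11:30, 15:30-18:30.
Farrukh ∩ Gita ∩ Bashir ∩ Zara: 07:30-09:00, 10:00-11:00, 15:30-18:30.
Farrukh ∩ Gita ∩ Bashir ∩ Zara ∩ Priya: 07:30-09:00, 10:00-11:00, 15:30-18:30.
Farrukh ∩ Gita ∩ Bashir ∩ Zara ∩ Priya ∩ Tomás: 07:30-09:00, 10:00-11:00, 15:30-17:15.
Farrukh ∩ Gita ∩ Bashir ∩ Zara ∩ Priya ∩ Tomás ∩ Rina: 07:30-09:00, 10:00-11:00, 15:30-17:15.
The longest is 15:30-17:15 at 105 minutes.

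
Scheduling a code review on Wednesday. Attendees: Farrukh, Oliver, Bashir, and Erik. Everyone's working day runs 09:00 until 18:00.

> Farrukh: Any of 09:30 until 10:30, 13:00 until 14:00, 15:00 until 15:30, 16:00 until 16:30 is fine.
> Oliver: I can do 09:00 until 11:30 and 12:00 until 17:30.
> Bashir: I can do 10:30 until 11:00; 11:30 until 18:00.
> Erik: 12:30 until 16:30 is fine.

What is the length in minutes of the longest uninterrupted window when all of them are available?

60

Farrukh ∩ Oliver: 09:30-10:30, 13:00-14:00, 15:00-15:30, 16:00-16:30.
Farrukh ∩ Oliver ∩ Bashir: 13:00-14:00, 15:00-15:30, 16:00-16:30.
Farrukh ∩ Oliver ∩ Bashir ∩ Erik: 13:00-14:00, 15:00-15:30, 16:00-16:30.
The longest is 13:00-14:00 at 60 minutes.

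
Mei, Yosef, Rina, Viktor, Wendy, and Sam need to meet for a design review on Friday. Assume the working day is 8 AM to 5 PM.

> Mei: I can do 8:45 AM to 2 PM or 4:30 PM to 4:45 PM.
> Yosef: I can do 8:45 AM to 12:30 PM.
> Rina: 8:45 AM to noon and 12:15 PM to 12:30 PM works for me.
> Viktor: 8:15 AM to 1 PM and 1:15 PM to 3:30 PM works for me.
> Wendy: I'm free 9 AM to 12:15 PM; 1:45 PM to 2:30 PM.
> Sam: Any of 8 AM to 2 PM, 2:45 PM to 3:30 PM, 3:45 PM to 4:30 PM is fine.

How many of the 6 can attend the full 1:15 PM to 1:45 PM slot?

3

Mei, Viktor, and Sam can make the full 13:15-13:45 slot — that's 3.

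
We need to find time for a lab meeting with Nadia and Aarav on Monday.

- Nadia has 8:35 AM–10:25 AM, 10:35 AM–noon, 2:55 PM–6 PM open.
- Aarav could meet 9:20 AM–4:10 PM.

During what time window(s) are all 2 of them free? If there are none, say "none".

09:20-10:25, 10:35-12:00, 14:55-16:10

Nadia ∩ Aarav: 09:20-10:25, 10:35-12:00, 14:55-16:10.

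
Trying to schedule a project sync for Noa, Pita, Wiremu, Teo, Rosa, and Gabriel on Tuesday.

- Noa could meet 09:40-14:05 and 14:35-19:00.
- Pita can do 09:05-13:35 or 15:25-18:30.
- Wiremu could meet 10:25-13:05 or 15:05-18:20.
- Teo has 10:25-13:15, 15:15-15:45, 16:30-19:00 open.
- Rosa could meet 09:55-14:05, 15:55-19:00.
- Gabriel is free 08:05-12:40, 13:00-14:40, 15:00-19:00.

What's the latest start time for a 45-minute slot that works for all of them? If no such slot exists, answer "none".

17:35

Noa ∩ Pita: 09:40-13:35, 15:25-18:30.
Noa ∩ Pita ∩ Wiremu: 10:25-13:05, 15:25-18:20.
Noa ∩ Pita ∩ Wiremu ∩ Teo: 10:25-13:05, 15:25-15:45, 16:30-18:20.
Noa ∩ Pita ∩ Wiremu ∩ Teo ∩ Rosa: 10:25-13:05, 16:30-18:20.
Noa ∩ Pita ∩ Wiremu ∩ Teo ∩ Rosa ∩ Gabriel: 10:25-12:40, 13:00-13:05, 16:30-18:20.
Those are the intersection windows.
The last common window of at least 45 minutes is 16:30-18:20; a 45-minute meeting can start as late as 17:35 and still end by 18:20.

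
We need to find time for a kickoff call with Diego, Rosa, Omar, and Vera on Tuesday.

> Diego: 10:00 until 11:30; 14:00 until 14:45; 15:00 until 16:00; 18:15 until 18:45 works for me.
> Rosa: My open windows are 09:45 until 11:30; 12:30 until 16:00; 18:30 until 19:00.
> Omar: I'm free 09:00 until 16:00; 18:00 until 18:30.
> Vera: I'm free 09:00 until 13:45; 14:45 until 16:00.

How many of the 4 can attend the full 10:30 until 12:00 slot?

2

Omar and Vera can make the full 10:30-12:00 slot — that's 2.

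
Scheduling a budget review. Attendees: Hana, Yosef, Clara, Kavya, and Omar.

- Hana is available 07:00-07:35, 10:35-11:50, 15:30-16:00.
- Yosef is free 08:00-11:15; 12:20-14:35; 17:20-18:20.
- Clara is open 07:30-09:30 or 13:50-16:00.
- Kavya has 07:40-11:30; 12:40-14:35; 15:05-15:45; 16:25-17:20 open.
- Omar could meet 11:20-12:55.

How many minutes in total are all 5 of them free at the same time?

Hana ∩ Yosef: 10:35-11:15.
Hana ∩ Yosef ∩ Clara: ∅.
Hana ∩ Yosef ∩ Clara ∩ Kavya: ∅.
Hana ∩ Yosef ∩ Clara ∩ Kavya ∩ Omar: ∅.
There is no time when everyone is free.
There is no common window, so the total is 0 minutes.

0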